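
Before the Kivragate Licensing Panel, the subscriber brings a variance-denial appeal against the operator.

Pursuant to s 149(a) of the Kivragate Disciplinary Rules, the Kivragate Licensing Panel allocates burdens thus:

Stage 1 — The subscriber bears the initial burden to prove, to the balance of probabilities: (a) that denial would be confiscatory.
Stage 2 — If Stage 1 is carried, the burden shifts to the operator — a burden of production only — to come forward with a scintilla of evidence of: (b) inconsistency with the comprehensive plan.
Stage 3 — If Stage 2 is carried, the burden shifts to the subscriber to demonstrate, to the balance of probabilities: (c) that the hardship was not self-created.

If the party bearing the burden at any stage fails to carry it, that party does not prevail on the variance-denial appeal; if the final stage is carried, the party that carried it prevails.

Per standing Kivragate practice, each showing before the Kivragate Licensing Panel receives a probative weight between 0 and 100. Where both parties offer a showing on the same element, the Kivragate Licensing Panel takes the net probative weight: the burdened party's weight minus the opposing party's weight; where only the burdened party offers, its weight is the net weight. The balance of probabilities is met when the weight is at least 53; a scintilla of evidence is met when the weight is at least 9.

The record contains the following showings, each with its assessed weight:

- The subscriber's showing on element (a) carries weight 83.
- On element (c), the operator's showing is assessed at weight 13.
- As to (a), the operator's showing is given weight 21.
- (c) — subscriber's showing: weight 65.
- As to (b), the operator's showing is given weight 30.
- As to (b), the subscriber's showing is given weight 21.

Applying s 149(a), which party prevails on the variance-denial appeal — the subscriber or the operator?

operator

Stage 1 (subscriber, the balance of probabilities, weight is at least 53): (a) net 83−21=62 ≥ 53 — meets.
  The subscriber carries Stage 1; the operator now bears the burden.
Stage 2 (operator, a scintilla of evidence, weight is at least 9): (b) net 30−21=9 ≥ 9 — meets.
  Stage 2 carried; the burden shifts to the subscriber.
Stage 3 (subscriber, the balance of probabilities, weight is at least 53): (c) net 65−13=52 < 53 — fails.
  Stage 3 not carried; the subscriber fails its burden.
So the operator prevails.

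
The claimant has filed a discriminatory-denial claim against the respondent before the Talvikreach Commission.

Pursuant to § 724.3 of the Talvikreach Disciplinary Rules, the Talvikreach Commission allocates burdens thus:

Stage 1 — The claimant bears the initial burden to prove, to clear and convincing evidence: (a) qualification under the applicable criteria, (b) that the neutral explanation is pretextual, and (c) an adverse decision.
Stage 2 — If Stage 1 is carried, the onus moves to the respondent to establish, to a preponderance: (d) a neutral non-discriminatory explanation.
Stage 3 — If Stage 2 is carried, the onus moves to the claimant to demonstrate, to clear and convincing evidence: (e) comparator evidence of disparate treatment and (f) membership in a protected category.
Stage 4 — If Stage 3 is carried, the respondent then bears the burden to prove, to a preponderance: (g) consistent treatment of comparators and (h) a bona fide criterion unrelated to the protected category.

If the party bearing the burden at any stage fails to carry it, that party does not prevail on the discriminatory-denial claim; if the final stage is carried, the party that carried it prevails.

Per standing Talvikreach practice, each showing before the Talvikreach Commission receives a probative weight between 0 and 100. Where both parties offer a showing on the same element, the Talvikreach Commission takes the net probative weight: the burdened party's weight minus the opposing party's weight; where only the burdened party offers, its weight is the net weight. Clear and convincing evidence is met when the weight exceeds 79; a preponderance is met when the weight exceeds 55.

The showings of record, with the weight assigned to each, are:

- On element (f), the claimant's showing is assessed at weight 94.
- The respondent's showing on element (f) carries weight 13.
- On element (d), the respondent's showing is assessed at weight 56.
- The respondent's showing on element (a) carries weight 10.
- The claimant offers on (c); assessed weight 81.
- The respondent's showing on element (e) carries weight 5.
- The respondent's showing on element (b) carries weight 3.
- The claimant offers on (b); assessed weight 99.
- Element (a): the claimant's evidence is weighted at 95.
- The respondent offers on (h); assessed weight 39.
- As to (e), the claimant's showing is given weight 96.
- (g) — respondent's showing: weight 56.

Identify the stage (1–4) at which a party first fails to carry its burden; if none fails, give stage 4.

stage 4

At Stage 1 the claimant must meet clear and convincing evidence (weight exceeds 79): on (a) the weight is 95 less the opposing 10 gives net 85, > 79, so (a) meets the standard; on (b) the weight is 99 less the opposing 3 gives net 96, > 79, so (b) meets the standard; on (c) the weight is 81, > 79, so (c) meets the standard.
  Stage 1 carried; the burden shifts to the respondent.
At Stage 2 the respondent must meet a preponderance (weight exceeds 55): on (d) the weight is 56, > 55, so (d) meets the standard.
  All elements met. The burden passes to the claimant.
At Stage 3 the claimant must meet clear and convincing evidence (weight exceeds 79): on (e) the weight is 96 less the opposing 5 gives net 91, which does exceed 79, so (e) meets the standard; on (f) the weight is 94 less the opposing 13 gives net 81, which does exceed 79, so (f) meets the standard.
  All elements met. The burden passes to the respondent.
At Stage 4 the respondent must meet a preponderance (weight exceeds 55): on (g) the weight is 56, > 55, so (g) meets the standard; on (h) the weight is 39, which does not exceed 55, so (h) does not meet the standard.
  The respondent does not carry Stage 4.
So the claimant prevails.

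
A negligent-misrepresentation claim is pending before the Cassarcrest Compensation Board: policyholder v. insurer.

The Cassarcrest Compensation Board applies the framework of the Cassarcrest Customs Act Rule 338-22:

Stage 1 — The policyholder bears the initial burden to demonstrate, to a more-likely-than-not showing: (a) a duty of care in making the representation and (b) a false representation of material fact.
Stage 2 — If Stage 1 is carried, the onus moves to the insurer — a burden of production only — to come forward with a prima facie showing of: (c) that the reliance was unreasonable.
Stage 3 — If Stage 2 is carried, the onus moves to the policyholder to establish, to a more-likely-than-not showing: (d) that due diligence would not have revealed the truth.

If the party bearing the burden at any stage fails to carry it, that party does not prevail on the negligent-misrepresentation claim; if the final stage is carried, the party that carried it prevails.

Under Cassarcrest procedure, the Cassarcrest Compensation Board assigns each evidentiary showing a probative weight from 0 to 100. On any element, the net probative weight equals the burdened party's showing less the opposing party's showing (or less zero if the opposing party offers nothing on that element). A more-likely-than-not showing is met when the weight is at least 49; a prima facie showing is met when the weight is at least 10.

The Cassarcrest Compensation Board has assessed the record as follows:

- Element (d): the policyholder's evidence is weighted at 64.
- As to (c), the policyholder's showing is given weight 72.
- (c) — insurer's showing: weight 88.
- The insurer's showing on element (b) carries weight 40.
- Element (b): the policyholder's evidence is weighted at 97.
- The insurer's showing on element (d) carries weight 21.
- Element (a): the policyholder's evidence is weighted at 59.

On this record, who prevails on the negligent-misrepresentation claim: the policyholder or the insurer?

insurer

Stage 1 — burden on policyholder; standard: a more-likely-than-not showing (weight is at least 49).
    (a): 59 ≥ 49 [met]
    (b): 97 − 40 = 57 ≥ 49 [met]
  Stage 1 carried; the burden shifts to the insurer.
Stage 2 — burden on insurer; standard: a prima facie showing (weight is at least 10).
    (c): 88 − 72 = 16 ≥ 10 [met]
  The insurer carries Stage 2; the policyholder now bears the burden.
Stage 3 — burden on policyholder; standard: a more-likely-than-not showing (weight is at least 49).
    (d): 64 − 21 = 43 < 49 [not met]
  Not every element is met, so the policyholder fails to carry Stage 3.
The insurer prevails.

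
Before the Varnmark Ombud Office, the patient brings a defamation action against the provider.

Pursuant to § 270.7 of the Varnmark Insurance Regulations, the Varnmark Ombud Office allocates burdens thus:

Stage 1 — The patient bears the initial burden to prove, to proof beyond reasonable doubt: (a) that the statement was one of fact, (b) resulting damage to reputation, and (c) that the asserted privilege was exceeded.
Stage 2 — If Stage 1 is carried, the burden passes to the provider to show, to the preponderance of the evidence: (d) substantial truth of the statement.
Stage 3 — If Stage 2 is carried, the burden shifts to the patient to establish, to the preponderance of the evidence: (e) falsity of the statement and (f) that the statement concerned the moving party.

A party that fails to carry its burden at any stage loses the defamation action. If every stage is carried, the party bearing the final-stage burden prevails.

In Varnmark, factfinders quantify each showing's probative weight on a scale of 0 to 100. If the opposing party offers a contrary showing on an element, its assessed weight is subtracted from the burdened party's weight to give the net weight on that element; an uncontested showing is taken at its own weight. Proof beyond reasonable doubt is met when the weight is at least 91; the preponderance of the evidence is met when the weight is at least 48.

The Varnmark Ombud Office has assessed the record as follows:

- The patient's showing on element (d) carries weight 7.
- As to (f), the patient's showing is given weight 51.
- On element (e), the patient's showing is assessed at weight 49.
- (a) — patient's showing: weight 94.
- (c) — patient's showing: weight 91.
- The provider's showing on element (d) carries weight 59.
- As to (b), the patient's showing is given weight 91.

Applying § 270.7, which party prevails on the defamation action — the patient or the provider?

At Stage 1 the patient must meet proof beyond reasonable doubt (weight is at least 91): on (a) the weight is 94, which does reach 91, so (a) meets the standard; on (b) the weight is 91, which does reach 91, so (b) meets the standard; on (c) the weight is 91, ≥ 91, so (c) meets the standard.
  The patient carries Stage 1; the provider now bears the burden.
At Stage 2 the provider must meet the preponderance of the evidence (weight is at least 48): on (d) the weight is 59 less the opposing 7 gives net 52, ≥ 48, so (d) meets the standard.
  All elements met. The burden passes to the patient.
At Stage 3 the patient must meet the preponderance of the evidence (weight is at least 48): on (e) the weight is 49, which does reach 48, so (e) meets the standard; on (f) the weight is 51, which does reach 48, so (f) meets the standard.
  Stage 3 carried; the final stage is satisfied.
With every stage satisfied, the patient prevails.

patient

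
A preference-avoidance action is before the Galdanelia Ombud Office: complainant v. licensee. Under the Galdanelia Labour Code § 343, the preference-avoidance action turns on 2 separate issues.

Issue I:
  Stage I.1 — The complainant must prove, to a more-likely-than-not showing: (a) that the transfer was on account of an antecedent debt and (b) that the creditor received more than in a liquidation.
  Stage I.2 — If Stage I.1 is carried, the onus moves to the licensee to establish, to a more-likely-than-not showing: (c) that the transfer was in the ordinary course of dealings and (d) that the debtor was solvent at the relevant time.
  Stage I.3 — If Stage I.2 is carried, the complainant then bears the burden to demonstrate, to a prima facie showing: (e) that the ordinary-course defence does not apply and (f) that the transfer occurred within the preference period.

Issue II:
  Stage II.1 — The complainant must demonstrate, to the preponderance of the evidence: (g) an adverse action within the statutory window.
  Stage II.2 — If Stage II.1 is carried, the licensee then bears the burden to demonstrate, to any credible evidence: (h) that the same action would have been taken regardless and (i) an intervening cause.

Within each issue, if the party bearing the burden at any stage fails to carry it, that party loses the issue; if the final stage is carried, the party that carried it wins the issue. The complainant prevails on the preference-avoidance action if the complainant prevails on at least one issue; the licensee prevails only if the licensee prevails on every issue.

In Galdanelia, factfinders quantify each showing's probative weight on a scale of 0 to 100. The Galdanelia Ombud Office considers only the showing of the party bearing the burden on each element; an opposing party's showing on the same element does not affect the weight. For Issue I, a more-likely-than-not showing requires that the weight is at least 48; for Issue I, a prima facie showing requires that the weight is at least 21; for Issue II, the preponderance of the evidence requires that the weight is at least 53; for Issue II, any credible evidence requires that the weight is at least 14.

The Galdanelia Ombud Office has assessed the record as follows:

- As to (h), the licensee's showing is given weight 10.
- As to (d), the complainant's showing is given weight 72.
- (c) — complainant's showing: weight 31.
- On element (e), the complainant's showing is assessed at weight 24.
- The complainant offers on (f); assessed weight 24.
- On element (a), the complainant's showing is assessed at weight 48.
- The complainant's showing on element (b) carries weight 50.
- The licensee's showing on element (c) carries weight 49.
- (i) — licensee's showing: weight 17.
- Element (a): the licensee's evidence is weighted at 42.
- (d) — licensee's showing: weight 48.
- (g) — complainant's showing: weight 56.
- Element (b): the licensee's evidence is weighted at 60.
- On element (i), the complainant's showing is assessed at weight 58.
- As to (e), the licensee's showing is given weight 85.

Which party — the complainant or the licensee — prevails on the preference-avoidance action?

complainant

— Issue I —
Stage I.1 (complainant, a more-likely-than-not showing, weight is at least 48): (a) 48 (licensee's 42 disregarded) ≥ 48 — meets; (b) 50 (licensee's 60 disregarded) ≥ 48 — meets.
  The complainant carries Stage I.1; the licensee now bears the burden.
Stage I.2 (licensee, a more-likely-than-not showing, weight is at least 48): (c) 49 (complainant's 31 disregarded) ≥ 48 — meets; (d) 48 (complainant's 72 disregarded) ≥ 48 — meets.
  Stage I.2 carried; the burden shifts to the complainant.
Stage I.3 (complainant, a prima facie showing, weight is at least 21): (e) 24 (licensee's 85 disregarded) ≥ 21 — meets; (f) 24 ≥ 21 — meets.
  The complainant carries the last stage.
All stages carried — the complainant prevails on this issue.
— Issue II —
Stage II.1 (complainant, the preponderance of the evidence, weight is at least 53): (g) 56 ≥ 53 — meets.
  Stage II.1 is satisfied; the onus moves to the licensee.
Stage II.2 (licensee, any credible evidence, weight is at least 14): (h) 10 < 14 — fails; (i) 17 (complainant's 58 disregarded) ≥ 14 — meets.
  Not every element is met, so the licensee fails to carry Stage II.2.
The complainant prevails on this issue.
Per-issue: Issue I → complainant; Issue II → complainant. The complainant must prevail on at least one issue; overall, the complainant prevails.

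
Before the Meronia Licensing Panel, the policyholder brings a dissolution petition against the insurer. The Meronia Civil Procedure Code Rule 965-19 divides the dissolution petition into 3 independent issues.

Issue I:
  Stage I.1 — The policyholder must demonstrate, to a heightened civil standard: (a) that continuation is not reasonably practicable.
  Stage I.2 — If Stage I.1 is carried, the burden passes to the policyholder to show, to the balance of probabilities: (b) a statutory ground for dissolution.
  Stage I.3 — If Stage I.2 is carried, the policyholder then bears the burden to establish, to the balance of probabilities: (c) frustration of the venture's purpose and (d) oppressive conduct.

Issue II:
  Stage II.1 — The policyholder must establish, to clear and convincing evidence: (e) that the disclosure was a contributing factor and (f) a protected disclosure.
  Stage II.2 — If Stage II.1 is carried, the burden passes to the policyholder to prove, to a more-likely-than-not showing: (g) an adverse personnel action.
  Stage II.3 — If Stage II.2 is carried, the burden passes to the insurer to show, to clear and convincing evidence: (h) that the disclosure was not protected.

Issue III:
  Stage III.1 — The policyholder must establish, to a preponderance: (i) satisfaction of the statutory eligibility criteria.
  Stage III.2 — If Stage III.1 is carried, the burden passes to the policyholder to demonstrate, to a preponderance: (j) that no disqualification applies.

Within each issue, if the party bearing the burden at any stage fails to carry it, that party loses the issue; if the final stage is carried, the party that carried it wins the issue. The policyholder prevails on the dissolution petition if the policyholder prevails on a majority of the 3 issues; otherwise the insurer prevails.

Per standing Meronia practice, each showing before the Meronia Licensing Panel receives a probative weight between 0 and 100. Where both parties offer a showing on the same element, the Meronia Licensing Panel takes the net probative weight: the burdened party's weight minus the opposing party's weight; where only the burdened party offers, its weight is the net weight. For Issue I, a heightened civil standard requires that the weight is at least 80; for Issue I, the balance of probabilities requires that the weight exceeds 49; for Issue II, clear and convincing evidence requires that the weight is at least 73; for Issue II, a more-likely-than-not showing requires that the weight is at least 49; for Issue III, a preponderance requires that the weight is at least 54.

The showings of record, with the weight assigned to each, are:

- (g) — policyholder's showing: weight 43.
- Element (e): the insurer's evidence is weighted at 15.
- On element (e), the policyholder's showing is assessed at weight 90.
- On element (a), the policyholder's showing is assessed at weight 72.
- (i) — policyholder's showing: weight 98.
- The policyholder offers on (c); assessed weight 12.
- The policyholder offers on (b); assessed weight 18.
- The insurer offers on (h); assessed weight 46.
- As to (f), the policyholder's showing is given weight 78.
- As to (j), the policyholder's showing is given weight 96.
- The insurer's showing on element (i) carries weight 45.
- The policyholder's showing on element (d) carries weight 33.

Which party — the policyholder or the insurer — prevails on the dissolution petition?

insurer

— Issue I —
Stage I.1 — burden on policyholder; standard: a heightened civil standard (weight is at least 80).
    (a): 72 < 80 [not met]
  The policyholder does not carry Stage I.1.
So the insurer prevails on this issue.
— Issue II —
At Stage II.1 the policyholder must meet clear and convincing evidence (weight is at least 73): on (e) the weight is 90 less the opposing 15 gives net 75, ≥ 73, so (e) meets the standard; on (f) the weight is 78, ≥ 73, so (f) meets the standard.
  Stage II.1 is satisfied; the policyholder continues to bear the burden.
At Stage II.2 the policyholder must meet a more-likely-than-not showing (weight is at least 49): on (g) the weight is 43, which does not reach 49, so (g) does not meet the standard.
  The policyholder does not carry Stage II.2.
The analysis ends at Stage II.2; the insurer prevails on this issue.
— Issue III —
Stage III.1 — burden on policyholder; standard: a preponderance (weight is at least 54).
    (i): 98 − 45 = 53 < 54 [not met]
  The policyholder does not carry Stage III.1.
So the insurer prevails on this issue.
Per-issue: Issue I → insurer; Issue II → insurer; Issue III → insurer. The policyholder must prevail on a majority of issues; overall, the insurer prevails.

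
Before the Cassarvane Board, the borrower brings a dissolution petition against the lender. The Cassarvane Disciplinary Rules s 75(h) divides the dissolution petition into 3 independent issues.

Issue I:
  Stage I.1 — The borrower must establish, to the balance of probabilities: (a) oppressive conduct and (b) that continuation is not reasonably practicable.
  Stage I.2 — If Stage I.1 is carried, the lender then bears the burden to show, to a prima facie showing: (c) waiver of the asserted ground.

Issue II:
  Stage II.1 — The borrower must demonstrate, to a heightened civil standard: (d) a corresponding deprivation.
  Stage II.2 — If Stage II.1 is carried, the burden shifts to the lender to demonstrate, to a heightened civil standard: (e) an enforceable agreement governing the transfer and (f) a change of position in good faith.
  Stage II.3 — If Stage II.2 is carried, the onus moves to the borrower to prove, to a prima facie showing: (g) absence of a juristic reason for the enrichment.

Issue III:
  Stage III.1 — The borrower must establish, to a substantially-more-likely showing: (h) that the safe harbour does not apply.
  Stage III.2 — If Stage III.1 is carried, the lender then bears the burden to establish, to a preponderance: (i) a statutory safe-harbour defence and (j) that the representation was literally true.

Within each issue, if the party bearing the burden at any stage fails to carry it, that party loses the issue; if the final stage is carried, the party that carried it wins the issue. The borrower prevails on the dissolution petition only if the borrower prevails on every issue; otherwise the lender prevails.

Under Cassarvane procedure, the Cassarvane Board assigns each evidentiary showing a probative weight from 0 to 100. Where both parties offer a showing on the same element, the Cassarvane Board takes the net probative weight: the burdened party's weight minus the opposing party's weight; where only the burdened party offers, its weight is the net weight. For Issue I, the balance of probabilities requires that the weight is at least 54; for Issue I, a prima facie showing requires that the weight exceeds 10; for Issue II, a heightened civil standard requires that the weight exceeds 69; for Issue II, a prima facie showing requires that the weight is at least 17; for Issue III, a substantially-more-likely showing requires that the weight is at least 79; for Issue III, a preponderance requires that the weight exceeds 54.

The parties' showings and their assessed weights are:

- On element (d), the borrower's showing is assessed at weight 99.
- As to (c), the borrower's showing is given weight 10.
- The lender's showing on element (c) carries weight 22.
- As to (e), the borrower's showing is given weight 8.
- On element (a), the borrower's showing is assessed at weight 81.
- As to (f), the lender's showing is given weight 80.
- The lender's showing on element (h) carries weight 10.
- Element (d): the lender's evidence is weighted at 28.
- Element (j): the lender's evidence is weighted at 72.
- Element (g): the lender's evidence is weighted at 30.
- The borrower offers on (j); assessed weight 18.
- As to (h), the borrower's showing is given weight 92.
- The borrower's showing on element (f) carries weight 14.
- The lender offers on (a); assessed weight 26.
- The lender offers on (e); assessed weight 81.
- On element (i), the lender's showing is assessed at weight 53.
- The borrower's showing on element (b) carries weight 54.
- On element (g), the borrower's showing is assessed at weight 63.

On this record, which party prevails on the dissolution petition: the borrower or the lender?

— Issue I —
Stage I.1 (borrower, the balance of probabilities, weight is at least 54): (a) net 81−26=55 ≥ 54 — meets; (b) 54 ≥ 54 — meets.
  Stage I.1 carried; the burden shifts to the lender.
Stage I.2 (lender, a prima facie showing, weight exceeds 10): (c) net 22−10=12 > 10 — meets.
  Stage I.2 carried; the final stage is satisfied.
All stages carried — the lender prevails on this issue.
— Issue II —
At Stage II.1 the borrower must meet a heightened civil standard (weight exceeds 69): on (d) the weight is 99 less the opposing 28 gives net 71, which does exceed 69, so (d) meets the standard.
  Stage II.1 is satisfied; the onus moves to the lender.
At Stage II.2 the lender must meet a heightened civil standard (weight exceeds 69): on (e) the weight is 81 less the opposing 8 gives net 73, > 69, so (e) meets the standard; on (f) the weight is 80 less the opposing 14 gives net 66, ≤ 69, so (f) does not meet the standard.
  Stage II.2 not carried; the lender fails its burden.
The analysis ends at Stage II.2; the borrower prevails on this issue.
— Issue III —
At Stage III.1 the borrower must meet a substantially-more-likely showing (weight is at least 79): on (h) the weight is 92 less the opposing 10 gives net 82, ≥ 79, so (h) meets the standard.
  The borrower carries Stage III.1; the lender now bears the burden.
At Stage III.2 the lender must meet a preponderance (weight exceeds 54): on (i) the weight is 53, which does not exceed 54, so (i) does not meet the standard; on (j) the weight is 72 less the opposing 18 gives net 54, ≤ 54, so (j) does not meet the standard.
  The lender does not carry Stage III.2.
So the borrower prevails on this issue.
Per-issue: Issue I → lender; Issue II → borrower; Issue III → borrower. The borrower must prevail on every issue; overall, the lender prevails.

lender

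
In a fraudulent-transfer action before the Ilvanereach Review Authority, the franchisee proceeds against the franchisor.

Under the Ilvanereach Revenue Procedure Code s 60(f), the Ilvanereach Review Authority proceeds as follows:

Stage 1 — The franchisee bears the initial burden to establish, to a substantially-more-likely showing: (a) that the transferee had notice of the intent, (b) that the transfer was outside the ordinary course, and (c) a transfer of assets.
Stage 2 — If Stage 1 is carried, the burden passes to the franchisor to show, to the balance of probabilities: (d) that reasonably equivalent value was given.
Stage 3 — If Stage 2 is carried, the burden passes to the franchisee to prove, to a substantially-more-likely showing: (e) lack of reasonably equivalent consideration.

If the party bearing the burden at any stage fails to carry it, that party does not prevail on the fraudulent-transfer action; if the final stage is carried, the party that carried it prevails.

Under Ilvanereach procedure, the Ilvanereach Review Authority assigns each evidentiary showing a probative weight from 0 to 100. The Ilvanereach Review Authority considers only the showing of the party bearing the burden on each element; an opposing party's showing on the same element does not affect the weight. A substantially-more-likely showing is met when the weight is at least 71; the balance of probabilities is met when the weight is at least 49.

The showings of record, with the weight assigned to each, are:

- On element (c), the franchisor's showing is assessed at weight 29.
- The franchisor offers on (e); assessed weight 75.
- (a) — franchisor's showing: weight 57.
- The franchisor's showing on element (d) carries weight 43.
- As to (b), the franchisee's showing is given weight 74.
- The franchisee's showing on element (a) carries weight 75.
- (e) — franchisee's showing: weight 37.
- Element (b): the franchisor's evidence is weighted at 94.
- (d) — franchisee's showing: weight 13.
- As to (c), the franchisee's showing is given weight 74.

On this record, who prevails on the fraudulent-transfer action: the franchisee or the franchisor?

Stage 1 — burden on franchisee; standard: a substantially-more-likely showing (weight is at least 71).
    (a): 75 (franchisor's 57 disregarded) ≥ 71 [met]
    (b): 74 (franchisor's 94 disregarded) ≥ 71 [met]
    (c): 74 (franchisor's 29 disregarded) ≥ 71 [met]
  Stage 1 carried; the burden shifts to the franchisor.
Stage 2 — burden on franchisor; standard: the balance of probabilities (weight is at least 49).
    (d): 43 (franchisee's 13 disregarded) < 49 [not met]
  The franchisor does not carry Stage 2.
The franchisee prevails.

franchisee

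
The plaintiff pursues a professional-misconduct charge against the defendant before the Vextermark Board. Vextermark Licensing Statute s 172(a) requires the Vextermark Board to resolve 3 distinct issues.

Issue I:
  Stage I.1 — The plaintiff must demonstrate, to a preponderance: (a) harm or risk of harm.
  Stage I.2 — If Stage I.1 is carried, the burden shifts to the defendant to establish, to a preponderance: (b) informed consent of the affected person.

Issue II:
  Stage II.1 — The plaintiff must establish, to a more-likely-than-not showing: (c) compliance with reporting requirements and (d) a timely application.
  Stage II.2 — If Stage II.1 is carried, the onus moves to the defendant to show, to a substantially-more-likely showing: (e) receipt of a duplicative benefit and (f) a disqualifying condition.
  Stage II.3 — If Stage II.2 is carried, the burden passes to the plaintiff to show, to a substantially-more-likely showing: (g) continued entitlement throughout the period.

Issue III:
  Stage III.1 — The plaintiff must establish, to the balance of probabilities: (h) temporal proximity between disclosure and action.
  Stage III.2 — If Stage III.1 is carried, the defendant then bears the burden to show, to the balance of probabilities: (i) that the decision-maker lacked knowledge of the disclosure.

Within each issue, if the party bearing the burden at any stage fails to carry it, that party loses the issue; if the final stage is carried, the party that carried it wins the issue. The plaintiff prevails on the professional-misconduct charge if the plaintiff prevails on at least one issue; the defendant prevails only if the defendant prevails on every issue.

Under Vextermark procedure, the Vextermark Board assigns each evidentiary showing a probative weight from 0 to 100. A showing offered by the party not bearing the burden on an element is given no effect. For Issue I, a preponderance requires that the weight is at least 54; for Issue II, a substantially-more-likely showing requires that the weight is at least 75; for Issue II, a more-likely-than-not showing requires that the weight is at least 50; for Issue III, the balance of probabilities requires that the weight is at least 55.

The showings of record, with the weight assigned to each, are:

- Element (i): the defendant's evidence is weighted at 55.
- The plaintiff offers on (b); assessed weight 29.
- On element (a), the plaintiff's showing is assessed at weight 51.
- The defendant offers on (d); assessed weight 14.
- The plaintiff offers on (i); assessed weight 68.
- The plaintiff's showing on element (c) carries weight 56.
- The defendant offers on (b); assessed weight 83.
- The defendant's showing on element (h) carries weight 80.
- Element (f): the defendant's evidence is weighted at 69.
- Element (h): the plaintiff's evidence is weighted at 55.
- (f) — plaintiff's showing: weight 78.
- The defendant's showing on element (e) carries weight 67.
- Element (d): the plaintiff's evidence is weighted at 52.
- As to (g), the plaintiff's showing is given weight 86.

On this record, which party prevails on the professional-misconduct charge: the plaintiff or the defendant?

plaintiff

— Issue I —
Stage I.1 — burden on plaintiff; standard: a preponderance (weight is at least 54).
    (a): 51 < 54 [not met]
  Not every element is met, so the plaintiff fails to carry Stage I.1.
The analysis ends at Stage I.1; the defendant prevails on this issue.
— Issue II —
At Stage II.1 the plaintiff must meet a more-likely-than-not showing (weight is at least 50): on (c) the weight is 56, ≥ 50, so (c) meets the standard; on (d) the weight is 52 (the defendant's 14 is given no effect), ≥ 50, so (d) meets the standard.
  The plaintiff carries Stage II.1; the defendant now bears the burden.
At Stage II.2 the defendant must meet a substantially-more-likely showing (weight is at least 75): on (e) the weight is 67, which does not reach 75, so (e) does not meet the standard; on (f) the weight is 69 (the plaintiff's 78 is given no effect), < 75, so (f) does not meet the standard.
  Stage II.2 not carried; the defendant fails its burden.
The plaintiff prevails on this issue.
— Issue III —
Stage III.1 (plaintiff, the balance of probabilities, weight is at least 55): (h) 55 (defendant's 80 disregarded) ≥ 55 — meets.
  Stage III.1 carried; the burden shifts to the defendant.
Stage III.2 (defendant, the balance of probabilities, weight is at least 55): (i) 55 (plaintiff's 68 disregarded) ≥ 55 — meets.
  Stage III.2 carried; the final stage is satisfied.
With every stage satisfied, the defendant prevails on this issue.
Per-issue: Issue I → defendant; Issue II → plaintiff; Issue III → defendant. The plaintiff must prevail on at least one issue; overall, the plaintiff prevails.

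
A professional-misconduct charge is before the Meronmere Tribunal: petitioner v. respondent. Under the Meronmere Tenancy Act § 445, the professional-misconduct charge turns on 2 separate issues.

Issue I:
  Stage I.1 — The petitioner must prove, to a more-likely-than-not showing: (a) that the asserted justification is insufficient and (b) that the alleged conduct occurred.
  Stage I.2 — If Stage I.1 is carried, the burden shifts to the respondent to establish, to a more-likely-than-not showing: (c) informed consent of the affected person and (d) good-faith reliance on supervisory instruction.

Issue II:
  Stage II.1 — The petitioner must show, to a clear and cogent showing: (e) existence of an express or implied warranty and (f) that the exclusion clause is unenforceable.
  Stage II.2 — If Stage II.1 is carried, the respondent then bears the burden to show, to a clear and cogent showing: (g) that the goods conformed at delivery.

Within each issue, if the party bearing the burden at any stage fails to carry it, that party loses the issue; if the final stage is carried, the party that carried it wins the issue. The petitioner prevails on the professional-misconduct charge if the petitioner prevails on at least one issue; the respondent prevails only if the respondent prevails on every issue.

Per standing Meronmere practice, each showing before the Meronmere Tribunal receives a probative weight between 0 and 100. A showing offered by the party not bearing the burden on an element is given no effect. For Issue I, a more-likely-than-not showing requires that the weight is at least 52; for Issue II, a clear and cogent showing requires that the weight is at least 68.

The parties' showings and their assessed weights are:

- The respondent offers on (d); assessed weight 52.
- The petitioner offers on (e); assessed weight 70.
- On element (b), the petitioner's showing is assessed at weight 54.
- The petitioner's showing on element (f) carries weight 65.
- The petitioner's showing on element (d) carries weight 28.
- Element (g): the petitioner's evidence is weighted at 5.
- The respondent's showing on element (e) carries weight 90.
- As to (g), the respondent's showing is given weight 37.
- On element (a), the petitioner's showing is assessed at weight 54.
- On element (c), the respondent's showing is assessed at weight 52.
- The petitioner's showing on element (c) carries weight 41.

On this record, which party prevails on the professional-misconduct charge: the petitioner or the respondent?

respondent

— Issue I —
Stage I.1 — burden on petitioner; standard: a more-likely-than-not showing (weight is at least 52).
    (a): 54 ≥ 52 [met]
    (b): 54 ≥ 52 [met]
  All elements met. The burden passes to the respondent.
Stage I.2 — burden on respondent; standard: a more-likely-than-not showing (weight is at least 52).
    (c): 52 (petitioner's 41 disregarded) ≥ 52 [met]
    (d): 52 (petitioner's 28 disregarded) ≥ 52 [met]
  Stage I.2 carried; the final stage is satisfied.
All stages carried — the respondent prevails on this issue.
— Issue II —
At Stage II.1 the petitioner must meet a clear and cogent showing (weight is at least 68): on (e) the weight is 70 (the respondent's 90 is given no effect), ≥ 68, so (e) meets the standard; on (f) the weight is 65, which does not reach 68, so (f) does not meet the standard.
  Stage II.1 not carried; the petitioner fails its burden.
So the respondent prevails on this issue.
Per-issue: Issue I → respondent; Issue II → respondent. The petitioner must prevail on at least one issue; overall, the respondent prevails.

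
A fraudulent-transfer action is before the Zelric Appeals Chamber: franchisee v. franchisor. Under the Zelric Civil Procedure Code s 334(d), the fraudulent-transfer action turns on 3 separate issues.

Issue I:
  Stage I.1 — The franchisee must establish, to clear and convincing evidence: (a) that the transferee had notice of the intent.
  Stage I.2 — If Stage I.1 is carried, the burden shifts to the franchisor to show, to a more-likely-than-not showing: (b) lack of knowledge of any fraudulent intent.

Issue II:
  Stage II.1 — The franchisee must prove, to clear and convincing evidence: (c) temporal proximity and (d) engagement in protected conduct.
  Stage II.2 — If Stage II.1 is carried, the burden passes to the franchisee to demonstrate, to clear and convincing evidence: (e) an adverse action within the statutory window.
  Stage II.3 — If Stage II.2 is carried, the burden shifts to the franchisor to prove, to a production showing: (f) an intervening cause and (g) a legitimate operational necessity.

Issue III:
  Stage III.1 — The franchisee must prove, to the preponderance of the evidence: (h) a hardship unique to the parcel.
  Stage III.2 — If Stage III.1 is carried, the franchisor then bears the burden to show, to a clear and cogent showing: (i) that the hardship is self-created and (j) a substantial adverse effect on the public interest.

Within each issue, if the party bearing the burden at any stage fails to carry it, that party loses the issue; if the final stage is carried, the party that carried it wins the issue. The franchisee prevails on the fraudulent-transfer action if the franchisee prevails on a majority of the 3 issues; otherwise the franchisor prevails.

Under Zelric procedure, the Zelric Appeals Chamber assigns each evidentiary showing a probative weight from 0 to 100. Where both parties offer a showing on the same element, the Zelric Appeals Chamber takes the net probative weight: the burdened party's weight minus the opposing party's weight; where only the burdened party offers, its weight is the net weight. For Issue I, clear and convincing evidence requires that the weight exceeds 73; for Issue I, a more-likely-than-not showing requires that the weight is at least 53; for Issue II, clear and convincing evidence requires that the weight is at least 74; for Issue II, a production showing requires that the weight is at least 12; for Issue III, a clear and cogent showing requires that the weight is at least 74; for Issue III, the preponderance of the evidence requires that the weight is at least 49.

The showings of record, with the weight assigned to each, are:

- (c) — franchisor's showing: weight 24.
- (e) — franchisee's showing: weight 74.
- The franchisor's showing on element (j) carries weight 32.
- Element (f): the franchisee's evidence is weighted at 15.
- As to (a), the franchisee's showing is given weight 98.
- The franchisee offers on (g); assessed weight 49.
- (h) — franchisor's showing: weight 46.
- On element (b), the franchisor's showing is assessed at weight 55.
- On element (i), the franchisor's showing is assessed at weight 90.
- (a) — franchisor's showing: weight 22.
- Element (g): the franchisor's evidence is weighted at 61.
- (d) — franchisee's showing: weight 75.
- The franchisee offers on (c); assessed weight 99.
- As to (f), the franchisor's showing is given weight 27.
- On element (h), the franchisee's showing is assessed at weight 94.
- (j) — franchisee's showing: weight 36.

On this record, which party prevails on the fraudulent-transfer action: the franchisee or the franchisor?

— Issue I —
At Stage I.1 the franchisee must meet clear and convincing evidence (weight exceeds 73): on (a) the weight is 98 less the opposing 22 gives net 76, > 73, so (a) meets the standard.
  All elements met. The burden passes to the franchisor.
At Stage I.2 the franchisor must meet a more-likely-than-not showing (weight is at least 53): on (b) the weight is 55, which does reach 53, so (b) meets the standard.
  All elements met at the final stage.
Every stage carried; the franchisor prevails on this issue.
— Issue II —
At Stage II.1 the franchisee must meet clear and convincing evidence (weight is at least 74): on (c) the weight is 99 less the opposing 24 gives net 75, ≥ 74, so (c) meets the standard; on (d) the weight is 75, ≥ 74, so (d) meets the standard.
  All elements met. The franchisee retains the burden for Stage II.2.
At Stage II.2 the franchisee must meet clear and convincing evidence (weight is at least 74): on (e) the weight is 74, ≥ 74, so (e) meets the standard.
  Stage II.2 is satisfied; the onus moves to the franchisor.
At Stage II.3 the franchisor must meet a production showing (weight is at least 12): on (f) the weight is 27 less the opposing 15 gives net 12, ≥ 12, so (f) meets the standard; on (g) the weight is 61 less the opposing 49 gives net 12, ≥ 12, so (g) meets the standard.
  Stage II.3 carried; the final stage is satisfied.
Every stage carried; the franchisor prevails on this issue.
— Issue III —
Stage III.1 (franchisee, the preponderance of the evidence, weight is at least 49): (h) net 94−46=48 < 49 — fails.
  The franchisee does not carry Stage III.1.
The franchisor prevails on this issue.
Per-issue: Issue I → franchisor; Issue II → franchisor; Issue III → franchisor. The franchisee must prevail on a majority of issues; overall, the franchisor prevails.

franchisor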